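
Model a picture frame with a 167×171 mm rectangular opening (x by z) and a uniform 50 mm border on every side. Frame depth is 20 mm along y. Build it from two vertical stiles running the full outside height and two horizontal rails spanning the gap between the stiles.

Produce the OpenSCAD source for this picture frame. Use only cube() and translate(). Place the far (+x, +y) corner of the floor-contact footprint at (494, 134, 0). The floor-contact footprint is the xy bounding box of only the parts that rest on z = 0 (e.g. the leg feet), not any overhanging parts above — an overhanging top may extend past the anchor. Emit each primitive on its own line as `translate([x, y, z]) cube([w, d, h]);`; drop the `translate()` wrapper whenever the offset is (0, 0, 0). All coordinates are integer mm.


translate([227, 114, 0]) cube([50, 20, 271]);
translate([444, 114, 0]) cube([50, 20, 271]);
translate([277, 114, 0]) cube([167, 20, 50]);
translate([277, 114, 221]) cube([167, 20, 50]);


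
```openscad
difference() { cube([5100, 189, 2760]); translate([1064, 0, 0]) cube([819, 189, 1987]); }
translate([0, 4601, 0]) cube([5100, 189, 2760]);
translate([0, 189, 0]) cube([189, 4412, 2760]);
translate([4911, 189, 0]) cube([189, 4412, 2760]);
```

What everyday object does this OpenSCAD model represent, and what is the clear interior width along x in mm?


A single room. The interior width is 4722 mm.

Four walls enclosing a rectangle with a door in the front wall — a room. Outside width 5100 minus two 189 mm walls gives 4722 mm.


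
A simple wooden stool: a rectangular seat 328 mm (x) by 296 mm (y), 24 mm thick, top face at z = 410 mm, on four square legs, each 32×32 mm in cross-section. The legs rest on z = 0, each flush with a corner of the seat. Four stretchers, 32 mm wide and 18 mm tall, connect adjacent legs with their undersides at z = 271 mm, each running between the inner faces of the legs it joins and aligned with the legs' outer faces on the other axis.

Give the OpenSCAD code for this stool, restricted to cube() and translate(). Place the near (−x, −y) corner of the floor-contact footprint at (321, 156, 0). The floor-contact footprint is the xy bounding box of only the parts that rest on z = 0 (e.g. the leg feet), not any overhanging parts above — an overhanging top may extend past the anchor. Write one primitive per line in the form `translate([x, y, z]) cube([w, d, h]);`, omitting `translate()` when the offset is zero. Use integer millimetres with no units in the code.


translate([321, 156, 386]) cube([328, 296, 24]);
translate([321, 156, 0]) cube([32, 32, 386]);
translate([617, 156, 0]) cube([32, 32, 386]);
translate([321, 420, 0]) cube([32, 32, 386]);
translate([617, 420, 0]) cube([32, 32, 386]);
translate([353, 156, 271]) cube([264, 32, 18]);
translate([353, 420, 271]) cube([264, 32, 18]);
translate([321, 188, 271]) cube([32, 232, 18]);
translate([617, 188, 271]) cube([32, 232, 18]);


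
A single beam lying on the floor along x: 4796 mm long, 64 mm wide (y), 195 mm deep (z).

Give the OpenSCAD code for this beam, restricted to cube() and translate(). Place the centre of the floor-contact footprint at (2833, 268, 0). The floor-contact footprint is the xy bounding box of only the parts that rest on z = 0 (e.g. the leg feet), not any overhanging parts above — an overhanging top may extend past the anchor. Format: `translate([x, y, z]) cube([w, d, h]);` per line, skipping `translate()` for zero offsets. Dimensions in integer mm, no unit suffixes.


translate([435, 236, 0]) cube([4796, 64, 195]);


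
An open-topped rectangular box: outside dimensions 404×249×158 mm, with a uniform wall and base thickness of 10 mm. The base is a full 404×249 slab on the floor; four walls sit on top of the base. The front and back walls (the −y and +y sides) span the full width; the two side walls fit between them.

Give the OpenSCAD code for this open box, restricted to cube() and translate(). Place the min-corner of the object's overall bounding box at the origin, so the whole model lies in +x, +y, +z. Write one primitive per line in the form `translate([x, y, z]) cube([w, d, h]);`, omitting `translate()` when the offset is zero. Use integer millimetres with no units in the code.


cube([404, 249, 10]);
translate([0, 0, 10]) cube([404, 10, 148]);
translate([0, 239, 10]) cube([404, 10, 148]);
translate([0, 10, 10]) cube([10, 229, 148]);
translate([394, 10, 10]) cube([10, 229, 148]);


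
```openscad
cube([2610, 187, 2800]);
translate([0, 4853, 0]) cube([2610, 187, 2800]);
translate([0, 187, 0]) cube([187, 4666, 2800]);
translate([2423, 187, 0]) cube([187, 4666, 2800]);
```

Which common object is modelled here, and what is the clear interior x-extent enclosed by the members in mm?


A house (or room) frame. The interior width is 2236 mm.

Four 2800 mm walls enclosing a rectangle with no floor or roof — a room or house frame. Outside width is 2610 mm and wall thickness is 187 mm, so the interior width is 2610 − 2 × 187 = 2236 mm.


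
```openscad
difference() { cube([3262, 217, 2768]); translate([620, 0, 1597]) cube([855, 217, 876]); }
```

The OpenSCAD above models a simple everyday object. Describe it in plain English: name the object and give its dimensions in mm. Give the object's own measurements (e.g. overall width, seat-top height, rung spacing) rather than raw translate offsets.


A wall 3262 mm long (x), 217 mm thick (y), 2768 mm tall, with a rectangular window opening cut through it. The opening is 855 mm wide and 876 mm tall; its sill is at z = 1597 mm and its near (−x) edge is 620 mm from the wall's −x end. The opening passes through the full wall thickness.


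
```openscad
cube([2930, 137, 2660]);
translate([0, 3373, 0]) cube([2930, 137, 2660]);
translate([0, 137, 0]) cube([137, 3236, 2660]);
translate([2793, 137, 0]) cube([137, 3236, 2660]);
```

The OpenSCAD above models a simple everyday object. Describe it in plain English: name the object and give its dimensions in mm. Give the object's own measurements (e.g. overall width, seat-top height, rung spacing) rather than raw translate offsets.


The wall frame of a small rectangular building: four walls, each 2660 mm tall and 137 mm thick, enclosing a footprint 2930 mm (x) by 3510 mm (y) outside-to-outside, with no floor or roof. The front and back walls (the −y and +y sides) span the full width; the two side walls fit between them.


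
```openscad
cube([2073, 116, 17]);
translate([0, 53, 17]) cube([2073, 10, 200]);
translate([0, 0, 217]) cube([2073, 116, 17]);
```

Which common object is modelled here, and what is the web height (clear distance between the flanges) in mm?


An I-beam. The web height is 200 mm.

Two wide flanges with a thin centred web — an I-beam. Overall 234 mm minus two 17 mm flanges gives a web of 234 − 2·17 = 200 mm.


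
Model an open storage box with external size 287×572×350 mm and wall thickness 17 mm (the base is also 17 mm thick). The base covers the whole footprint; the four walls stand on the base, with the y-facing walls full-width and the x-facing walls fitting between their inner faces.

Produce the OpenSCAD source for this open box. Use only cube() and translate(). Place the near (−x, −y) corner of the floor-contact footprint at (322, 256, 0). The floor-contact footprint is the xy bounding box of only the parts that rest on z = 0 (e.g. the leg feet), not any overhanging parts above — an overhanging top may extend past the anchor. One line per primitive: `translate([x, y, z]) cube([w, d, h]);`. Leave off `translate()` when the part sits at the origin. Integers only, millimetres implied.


translate([322, 256, 0]) cube([287, 572, 17]);
translate([322, 256, 17]) cube([287, 17, 333]);
translate([322, 811, 17]) cube([287, 17, 333]);
translate([322, 273, 17]) cube([17, 538, 333]);
translate([592, 273, 17]) cube([17, 538, 333]);


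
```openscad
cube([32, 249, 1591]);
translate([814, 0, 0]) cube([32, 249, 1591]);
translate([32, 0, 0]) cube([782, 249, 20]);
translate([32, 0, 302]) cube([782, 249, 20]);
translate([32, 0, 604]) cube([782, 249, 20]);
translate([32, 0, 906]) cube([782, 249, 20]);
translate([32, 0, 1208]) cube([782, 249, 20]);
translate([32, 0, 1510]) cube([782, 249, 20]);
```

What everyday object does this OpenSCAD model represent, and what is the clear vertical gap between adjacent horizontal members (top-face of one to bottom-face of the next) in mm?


A bookshelf. The clear shelf gap is 282 mm.

Two tall side panels with 6 horizontal boards between them — a bookshelf. The first two shelf undersides are at z = 0 and z = 302; with shelf thickness 20, the clear gap is 302 − 0 − 20 = 282 mm.


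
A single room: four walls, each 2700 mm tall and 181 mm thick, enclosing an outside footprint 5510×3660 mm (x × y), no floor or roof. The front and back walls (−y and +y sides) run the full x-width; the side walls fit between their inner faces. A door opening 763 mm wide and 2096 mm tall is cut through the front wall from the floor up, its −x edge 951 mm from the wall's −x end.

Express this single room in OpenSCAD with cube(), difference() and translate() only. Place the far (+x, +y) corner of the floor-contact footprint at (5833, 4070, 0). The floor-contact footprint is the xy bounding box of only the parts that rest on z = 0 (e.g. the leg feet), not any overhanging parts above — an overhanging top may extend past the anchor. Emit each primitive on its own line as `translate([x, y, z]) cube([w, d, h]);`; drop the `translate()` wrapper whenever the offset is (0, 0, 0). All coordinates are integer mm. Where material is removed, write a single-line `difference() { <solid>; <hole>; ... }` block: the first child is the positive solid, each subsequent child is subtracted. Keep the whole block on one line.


difference() { translate([323, 410, 0]) cube([5510, 181, 2700]); translate([1274, 410, 0]) cube([763, 181, 2096]); }
translate([323, 3889, 0]) cube([5510, 181, 2700]);
translate([323, 591, 0]) cube([181, 3298, 2700]);
translate([5652, 591, 0]) cube([181, 3298, 2700]);


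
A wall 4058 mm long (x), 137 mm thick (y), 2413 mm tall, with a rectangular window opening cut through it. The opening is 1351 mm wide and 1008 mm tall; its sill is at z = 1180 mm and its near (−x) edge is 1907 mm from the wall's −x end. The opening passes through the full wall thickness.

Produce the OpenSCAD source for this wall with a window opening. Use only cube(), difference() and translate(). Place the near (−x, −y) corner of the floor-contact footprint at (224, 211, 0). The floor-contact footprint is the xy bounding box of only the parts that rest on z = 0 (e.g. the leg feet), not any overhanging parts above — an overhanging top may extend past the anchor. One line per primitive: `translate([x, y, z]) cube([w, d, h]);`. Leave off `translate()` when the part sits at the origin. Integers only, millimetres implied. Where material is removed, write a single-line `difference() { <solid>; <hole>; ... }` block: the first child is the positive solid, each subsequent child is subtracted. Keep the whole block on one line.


difference() { translate([224, 211, 0]) cube([4058, 137, 2413]); translate([2131, 211, 1180]) cube([1351, 137, 1008]); }


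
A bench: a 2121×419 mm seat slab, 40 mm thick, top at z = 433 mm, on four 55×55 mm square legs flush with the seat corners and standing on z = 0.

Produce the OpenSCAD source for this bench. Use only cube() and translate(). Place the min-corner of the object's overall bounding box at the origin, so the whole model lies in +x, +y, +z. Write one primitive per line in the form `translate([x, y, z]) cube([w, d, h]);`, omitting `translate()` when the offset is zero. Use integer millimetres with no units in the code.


translate([0, 0, 393]) cube([2121, 419, 40]);
cube([55, 55, 393]);
translate([0, 364, 0]) cube([55, 55, 393]);
translate([2066, 0, 0]) cube([55, 55, 393]);
translate([2066, 364, 0]) cube([55, 55, 393]);


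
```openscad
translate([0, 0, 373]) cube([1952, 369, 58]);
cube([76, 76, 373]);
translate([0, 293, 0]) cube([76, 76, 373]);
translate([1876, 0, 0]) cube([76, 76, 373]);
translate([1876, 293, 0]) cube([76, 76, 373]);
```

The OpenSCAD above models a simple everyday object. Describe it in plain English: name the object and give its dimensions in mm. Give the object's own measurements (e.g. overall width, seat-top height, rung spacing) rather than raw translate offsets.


A bench: a 1952×369 mm seat slab, 58 mm thick, top at z = 431 mm, on four 76×76 mm square legs flush with the seat corners and standing on z = 0.


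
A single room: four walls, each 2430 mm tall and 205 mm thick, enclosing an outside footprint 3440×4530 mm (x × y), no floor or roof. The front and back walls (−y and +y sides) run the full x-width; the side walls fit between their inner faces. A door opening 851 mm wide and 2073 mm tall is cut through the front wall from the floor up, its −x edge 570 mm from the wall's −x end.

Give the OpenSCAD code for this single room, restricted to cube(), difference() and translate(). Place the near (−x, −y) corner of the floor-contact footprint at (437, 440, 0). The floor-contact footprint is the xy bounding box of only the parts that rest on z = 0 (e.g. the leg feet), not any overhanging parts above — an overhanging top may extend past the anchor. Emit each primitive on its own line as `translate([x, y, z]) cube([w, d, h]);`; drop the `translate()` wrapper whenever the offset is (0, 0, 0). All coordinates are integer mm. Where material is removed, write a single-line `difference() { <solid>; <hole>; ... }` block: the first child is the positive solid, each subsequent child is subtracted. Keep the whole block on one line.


difference() { translate([437, 440, 0]) cube([3440, 205, 2430]); translate([1007, 440, 0]) cube([851, 205, 2073]); }
translate([437, 4765, 0]) cube([3440, 205, 2430]);
translate([437, 645, 0]) cube([205, 4120, 2430]);
translate([3672, 645, 0]) cube([205, 4120, 2430]);


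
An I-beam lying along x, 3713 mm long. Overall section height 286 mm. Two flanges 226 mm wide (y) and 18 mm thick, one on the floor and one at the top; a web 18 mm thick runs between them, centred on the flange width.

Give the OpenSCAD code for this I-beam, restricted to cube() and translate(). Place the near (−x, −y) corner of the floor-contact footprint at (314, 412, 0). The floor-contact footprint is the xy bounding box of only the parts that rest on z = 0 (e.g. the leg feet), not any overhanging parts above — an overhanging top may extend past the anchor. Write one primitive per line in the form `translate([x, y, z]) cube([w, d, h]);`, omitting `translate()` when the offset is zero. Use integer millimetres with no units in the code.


translate([314, 412, 0]) cube([3713, 226, 18]);
translate([314, 516, 18]) cube([3713, 18, 250]);
translate([314, 412, 268]) cube([3713, 226, 18]);


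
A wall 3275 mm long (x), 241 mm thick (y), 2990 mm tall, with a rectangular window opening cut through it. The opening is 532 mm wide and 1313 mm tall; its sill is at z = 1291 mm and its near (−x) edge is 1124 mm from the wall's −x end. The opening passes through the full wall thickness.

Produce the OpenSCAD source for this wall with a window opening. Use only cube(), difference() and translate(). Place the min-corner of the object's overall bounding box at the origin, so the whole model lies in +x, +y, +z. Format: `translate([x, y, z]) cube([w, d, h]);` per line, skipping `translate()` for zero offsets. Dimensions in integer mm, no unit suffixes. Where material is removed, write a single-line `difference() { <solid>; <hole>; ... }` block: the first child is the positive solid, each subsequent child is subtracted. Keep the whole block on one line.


difference() { cube([3275, 241, 2990]); translate([1124, 0, 1291]) cube([532, 241, 1313]); }


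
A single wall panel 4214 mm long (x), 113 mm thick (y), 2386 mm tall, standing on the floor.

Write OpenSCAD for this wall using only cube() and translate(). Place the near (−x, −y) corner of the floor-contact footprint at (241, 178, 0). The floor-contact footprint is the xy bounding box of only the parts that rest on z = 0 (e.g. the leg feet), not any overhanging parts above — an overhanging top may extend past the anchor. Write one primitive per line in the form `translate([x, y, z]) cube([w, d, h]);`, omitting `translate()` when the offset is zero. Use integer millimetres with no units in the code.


translate([241, 178, 0]) cube([4214, 113, 2386]);


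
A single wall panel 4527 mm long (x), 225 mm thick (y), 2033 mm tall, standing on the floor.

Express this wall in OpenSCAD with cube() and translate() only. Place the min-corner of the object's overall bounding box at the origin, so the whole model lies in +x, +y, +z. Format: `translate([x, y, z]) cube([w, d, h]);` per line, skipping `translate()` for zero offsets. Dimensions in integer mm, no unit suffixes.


cube([4527, 225, 2033]);


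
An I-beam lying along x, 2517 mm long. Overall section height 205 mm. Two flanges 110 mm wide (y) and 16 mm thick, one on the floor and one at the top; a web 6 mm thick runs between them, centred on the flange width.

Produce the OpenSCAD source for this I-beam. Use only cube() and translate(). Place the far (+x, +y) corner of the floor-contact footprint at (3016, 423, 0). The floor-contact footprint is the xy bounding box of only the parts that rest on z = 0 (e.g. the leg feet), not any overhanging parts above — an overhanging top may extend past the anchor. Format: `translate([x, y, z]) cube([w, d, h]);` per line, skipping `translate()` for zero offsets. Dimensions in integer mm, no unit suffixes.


translate([499, 313, 0]) cube([2517, 110, 16]);
translate([499, 365, 16]) cube([2517, 6, 173]);
translate([499, 313, 189]) cube([2517, 110, 16]);


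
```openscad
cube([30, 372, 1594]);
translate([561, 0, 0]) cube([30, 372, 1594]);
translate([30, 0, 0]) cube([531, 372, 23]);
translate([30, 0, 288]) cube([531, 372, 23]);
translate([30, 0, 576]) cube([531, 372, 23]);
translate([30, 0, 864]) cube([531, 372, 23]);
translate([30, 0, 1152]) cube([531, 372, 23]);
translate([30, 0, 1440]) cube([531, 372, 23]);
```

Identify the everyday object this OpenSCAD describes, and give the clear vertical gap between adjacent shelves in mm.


A bookshelf. The clear shelf gap is 265 mm.

Two tall side panels with 6 horizontal boards between them — a bookshelf. The first two shelf undersides are at z = 0 and z = 288; with shelf thickness 23, the clear gap is 288 − 0 − 23 = 265 mm.


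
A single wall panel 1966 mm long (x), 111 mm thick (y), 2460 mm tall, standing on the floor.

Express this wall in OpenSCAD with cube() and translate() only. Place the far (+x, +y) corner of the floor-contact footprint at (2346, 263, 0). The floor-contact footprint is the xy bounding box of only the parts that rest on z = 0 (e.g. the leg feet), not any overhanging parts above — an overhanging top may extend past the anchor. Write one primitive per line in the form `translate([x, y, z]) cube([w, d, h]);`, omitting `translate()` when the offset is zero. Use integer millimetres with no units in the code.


translate([380, 152, 0]) cube([1966, 111, 2460]);


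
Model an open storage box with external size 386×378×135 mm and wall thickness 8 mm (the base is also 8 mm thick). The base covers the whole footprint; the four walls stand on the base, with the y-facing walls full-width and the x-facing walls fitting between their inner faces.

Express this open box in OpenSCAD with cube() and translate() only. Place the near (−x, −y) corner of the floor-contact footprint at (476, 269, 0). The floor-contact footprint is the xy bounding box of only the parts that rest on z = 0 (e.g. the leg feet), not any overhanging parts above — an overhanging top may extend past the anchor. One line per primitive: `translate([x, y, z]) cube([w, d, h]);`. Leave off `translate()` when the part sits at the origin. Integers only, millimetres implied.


translate([476, 269, 0]) cube([386, 378, 8]);
translate([476, 269, 8]) cube([386, 8, 127]);
translate([476, 639, 8]) cube([386, 8, 127]);
translate([476, 277, 8]) cube([8, 362, 127]);
translate([854, 277, 8]) cube([8, 362, 127]);


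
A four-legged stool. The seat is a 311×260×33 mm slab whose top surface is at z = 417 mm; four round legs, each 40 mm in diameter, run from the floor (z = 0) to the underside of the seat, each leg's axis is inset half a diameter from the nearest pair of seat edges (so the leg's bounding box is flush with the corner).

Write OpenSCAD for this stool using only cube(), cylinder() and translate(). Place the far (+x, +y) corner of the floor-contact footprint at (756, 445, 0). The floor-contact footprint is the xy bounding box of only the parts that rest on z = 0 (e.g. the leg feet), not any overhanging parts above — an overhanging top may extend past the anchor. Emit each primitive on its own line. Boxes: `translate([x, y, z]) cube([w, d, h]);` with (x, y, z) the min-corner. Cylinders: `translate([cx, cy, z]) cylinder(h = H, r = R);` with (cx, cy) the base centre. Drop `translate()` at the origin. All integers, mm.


// leg_h = 417 - 33 = 384
translate([445, 185, 384]) cube([311, 260, 33]);
translate([465, 205, 0]) cylinder(h = 384, r = 20);
translate([736, 205, 0]) cylinder(h = 384, r = 20);
translate([465, 425, 0]) cylinder(h = 384, r = 20);
translate([736, 425, 0]) cylinder(h = 384, r = 20);


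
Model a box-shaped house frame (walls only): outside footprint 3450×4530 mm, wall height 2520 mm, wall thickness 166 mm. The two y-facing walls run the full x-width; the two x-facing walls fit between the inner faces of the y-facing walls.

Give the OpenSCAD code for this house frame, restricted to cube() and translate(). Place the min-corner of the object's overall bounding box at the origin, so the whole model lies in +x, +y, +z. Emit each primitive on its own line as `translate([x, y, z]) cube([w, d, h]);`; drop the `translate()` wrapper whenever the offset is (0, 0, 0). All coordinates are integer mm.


cube([3450, 166, 2520]);
translate([0, 4364, 0]) cube([3450, 166, 2520]);
translate([0, 166, 0]) cube([166, 4198, 2520]);
translate([3284, 166, 0]) cube([166, 4198, 2520]);


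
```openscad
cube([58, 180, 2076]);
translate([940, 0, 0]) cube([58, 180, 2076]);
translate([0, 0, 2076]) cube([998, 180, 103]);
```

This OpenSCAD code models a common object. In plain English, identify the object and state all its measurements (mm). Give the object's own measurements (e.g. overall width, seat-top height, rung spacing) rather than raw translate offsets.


A door frame. The clear opening is 882 mm wide and 2076 mm high. Two 58 mm wide jambs, 180 mm deep, stand either side of the opening from the floor to the top of the opening. A 103 mm thick head sits across the top of both jambs, spanning the full outside width of the frame.


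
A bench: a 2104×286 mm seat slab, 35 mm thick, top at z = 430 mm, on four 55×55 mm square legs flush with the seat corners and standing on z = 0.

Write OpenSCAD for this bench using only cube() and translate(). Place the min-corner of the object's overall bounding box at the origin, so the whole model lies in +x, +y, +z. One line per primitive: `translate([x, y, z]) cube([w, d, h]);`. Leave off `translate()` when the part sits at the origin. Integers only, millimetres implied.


// leg_h = 430 − 35 = 395
translate([0, 0, 395]) cube([2104, 286, 35]);
cube([55, 55, 395]);
translate([0, 231, 0]) cube([55, 55, 395]);
translate([2049, 0, 0]) cube([55, 55, 395]);
translate([2049, 231, 0]) cube([55, 55, 395]);


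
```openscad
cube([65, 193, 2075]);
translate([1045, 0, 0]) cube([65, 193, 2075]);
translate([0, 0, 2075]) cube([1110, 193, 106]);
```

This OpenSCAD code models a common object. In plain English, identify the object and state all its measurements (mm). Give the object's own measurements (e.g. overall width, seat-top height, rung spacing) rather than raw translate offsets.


A door frame. The clear opening is 980 mm wide and 2075 mm high. Two 65 mm wide jambs, 193 mm deep, stand either side of the opening from the floor to the top of the opening. A 106 mm thick head sits across the top of both jambs, spanning the full outside width of the frame.


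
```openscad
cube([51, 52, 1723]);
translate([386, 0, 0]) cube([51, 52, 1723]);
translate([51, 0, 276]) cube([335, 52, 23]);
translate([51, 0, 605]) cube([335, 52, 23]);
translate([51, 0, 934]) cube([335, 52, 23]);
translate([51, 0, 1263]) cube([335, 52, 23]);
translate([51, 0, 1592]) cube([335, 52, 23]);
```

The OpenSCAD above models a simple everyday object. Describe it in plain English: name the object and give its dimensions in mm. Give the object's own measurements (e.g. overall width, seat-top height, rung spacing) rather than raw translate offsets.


A straight ladder. Two 51×52 mm vertical rails, 1723 mm tall, stand 437 mm apart (outside-to-outside) with their front faces coplanar on the −y side. 5 rungs, each 52 mm deep and 23 mm tall, span between the inner faces of the rails, front faces flush with the rails. The lowest rung's underside is at z = 276 mm and rungs are spaced 329 mm apart (underside to underside).


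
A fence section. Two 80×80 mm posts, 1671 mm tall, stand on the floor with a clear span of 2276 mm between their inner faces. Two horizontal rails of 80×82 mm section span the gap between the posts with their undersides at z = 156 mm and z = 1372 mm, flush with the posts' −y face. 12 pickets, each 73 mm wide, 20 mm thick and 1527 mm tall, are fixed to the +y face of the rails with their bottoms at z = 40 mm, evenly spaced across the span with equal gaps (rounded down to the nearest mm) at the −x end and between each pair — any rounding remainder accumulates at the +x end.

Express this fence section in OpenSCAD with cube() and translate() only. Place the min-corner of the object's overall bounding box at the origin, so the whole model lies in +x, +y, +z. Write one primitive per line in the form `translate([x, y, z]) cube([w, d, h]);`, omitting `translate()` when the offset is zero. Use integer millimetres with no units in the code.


cube([80, 80, 1671]);
translate([2356, 0, 0]) cube([80, 80, 1671]);
translate([80, 0, 156]) cube([2276, 80, 82]);
translate([80, 0, 1372]) cube([2276, 80, 82]);
translate([187, 80, 40]) cube([73, 20, 1527]);
translate([367, 80, 40]) cube([73, 20, 1527]);
translate([547, 80, 40]) cube([73, 20, 1527]);
translate([727, 80, 40]) cube([73, 20, 1527]);
translate([907, 80, 40]) cube([73, 20, 1527]);
translate([1087, 80, 40]) cube([73, 20, 1527]);
translate([1267, 80, 40]) cube([73, 20, 1527]);
translate([1447, 80, 40]) cube([73, 20, 1527]);
translate([1627, 80, 40]) cube([73, 20, 1527]);
translate([1807, 80, 40]) cube([73, 20, 1527]);
translate([1987, 80, 40]) cube([73, 20, 1527]);
translate([2167, 80, 40]) cube([73, 20, 1527]);


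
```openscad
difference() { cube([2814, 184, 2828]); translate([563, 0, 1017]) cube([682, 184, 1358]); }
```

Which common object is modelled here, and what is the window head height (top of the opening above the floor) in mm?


A wall with a window opening. The window head height is 2375 mm.

A wall with a rectangular opening subtracted — a window. Sill at z = 1017, opening 1358 mm tall, so the head is at 1017 + 1358 = 2375 mm.


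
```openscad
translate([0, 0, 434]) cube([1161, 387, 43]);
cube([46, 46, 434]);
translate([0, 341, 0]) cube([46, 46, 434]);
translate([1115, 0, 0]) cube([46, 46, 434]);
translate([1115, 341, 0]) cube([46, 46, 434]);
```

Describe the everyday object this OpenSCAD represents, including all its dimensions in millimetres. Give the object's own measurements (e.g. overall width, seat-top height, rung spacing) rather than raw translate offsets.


A bench: a 1161×387 mm seat slab, 43 mm thick, top at z = 477 mm, on four 46×46 mm square legs flush with the seat corners and standing on z = 0.


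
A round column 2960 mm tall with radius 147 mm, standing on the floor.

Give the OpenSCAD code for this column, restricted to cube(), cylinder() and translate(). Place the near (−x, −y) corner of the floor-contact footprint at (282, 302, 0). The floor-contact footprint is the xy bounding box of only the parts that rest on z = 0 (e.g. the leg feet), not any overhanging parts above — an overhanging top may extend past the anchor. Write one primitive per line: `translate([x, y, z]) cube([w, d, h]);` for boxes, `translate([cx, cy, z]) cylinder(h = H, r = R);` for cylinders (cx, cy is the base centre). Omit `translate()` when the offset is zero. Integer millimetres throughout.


translate([429, 449, 0]) cylinder(h = 2960, r = 147);


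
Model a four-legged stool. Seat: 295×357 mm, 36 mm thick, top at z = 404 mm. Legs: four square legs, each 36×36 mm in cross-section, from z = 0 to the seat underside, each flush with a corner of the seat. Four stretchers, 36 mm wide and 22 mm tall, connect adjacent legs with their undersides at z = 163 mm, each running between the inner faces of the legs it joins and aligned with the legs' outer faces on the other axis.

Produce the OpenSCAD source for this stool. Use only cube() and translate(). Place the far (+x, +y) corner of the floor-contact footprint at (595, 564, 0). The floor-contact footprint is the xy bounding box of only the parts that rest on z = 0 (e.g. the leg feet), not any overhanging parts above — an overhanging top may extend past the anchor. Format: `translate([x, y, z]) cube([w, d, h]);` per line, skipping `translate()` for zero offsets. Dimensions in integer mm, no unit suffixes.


// leg_h = 404 - 36 = 368
// stretcher span = 295 - 2*36 = 223
translate([300, 207, 368]) cube([295, 357, 36]);
translate([300, 207, 0]) cube([36, 36, 368]);
translate([559, 207, 0]) cube([36, 36, 368]);
translate([300, 528, 0]) cube([36, 36, 368]);
translate([559, 528, 0]) cube([36, 36, 368]);
translate([336, 207, 163]) cube([223, 36, 22]);
translate([336, 528, 163]) cube([223, 36, 22]);
translate([300, 243, 163]) cube([36, 285, 22]);
translate([559, 243, 163]) cube([36, 285, 22]);


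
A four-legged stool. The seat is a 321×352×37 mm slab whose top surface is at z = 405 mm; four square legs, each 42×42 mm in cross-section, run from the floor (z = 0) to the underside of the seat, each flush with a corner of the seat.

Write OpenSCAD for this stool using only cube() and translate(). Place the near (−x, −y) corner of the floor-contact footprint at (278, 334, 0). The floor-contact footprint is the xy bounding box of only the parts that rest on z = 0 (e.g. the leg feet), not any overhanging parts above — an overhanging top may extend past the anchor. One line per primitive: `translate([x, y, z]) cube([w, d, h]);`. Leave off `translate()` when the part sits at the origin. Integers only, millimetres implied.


translate([278, 334, 368]) cube([321, 352, 37]);
translate([278, 334, 0]) cube([42, 42, 368]);
translate([557, 334, 0]) cube([42, 42, 368]);
translate([278, 644, 0]) cube([42, 42, 368]);
translate([557, 644, 0]) cube([42, 42, 368]);


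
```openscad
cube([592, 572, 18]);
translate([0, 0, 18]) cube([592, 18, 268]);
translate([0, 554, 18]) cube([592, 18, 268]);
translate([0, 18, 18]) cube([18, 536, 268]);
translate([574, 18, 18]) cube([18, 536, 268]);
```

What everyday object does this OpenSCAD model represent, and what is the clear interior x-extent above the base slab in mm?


An open box. The internal width is 556 mm.

A 592×572 base slab with four walls standing on it — an open box. The base is 592 mm wide and the walls are 18 mm thick, so the internal width is 592 − 2 × 18 = 556 mm.


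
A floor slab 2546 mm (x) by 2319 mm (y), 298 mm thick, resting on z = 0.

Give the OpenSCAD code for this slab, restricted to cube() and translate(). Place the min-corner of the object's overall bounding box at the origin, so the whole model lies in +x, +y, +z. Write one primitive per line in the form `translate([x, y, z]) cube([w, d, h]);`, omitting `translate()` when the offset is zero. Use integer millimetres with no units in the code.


cube([2546, 2319, 298]);


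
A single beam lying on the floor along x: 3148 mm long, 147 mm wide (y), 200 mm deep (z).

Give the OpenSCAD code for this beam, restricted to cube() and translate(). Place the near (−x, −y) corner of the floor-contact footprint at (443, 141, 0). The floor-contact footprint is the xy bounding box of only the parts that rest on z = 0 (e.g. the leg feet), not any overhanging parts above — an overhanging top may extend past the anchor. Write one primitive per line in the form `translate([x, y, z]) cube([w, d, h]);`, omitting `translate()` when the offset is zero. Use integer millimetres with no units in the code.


translate([443, 141, 0]) cube([3148, 147, 200]);


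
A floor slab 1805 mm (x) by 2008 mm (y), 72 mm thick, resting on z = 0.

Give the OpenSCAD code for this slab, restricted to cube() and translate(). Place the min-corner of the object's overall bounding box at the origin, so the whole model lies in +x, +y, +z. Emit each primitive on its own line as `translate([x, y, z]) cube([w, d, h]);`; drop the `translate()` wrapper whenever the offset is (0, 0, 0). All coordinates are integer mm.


cube([1805, 2008, 72]);


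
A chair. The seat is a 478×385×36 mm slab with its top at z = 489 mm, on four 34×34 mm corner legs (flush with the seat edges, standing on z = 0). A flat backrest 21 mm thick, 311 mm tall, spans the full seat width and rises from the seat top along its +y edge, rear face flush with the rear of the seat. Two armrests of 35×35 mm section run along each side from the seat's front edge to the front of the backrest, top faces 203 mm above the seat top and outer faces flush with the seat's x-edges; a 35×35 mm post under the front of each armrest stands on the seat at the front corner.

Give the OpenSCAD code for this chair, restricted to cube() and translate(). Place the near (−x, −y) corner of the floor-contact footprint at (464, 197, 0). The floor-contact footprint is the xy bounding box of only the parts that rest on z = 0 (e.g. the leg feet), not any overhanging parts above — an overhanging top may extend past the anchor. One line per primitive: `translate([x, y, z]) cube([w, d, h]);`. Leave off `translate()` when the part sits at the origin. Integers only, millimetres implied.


translate([464, 197, 453]) cube([478, 385, 36]);
translate([464, 197, 0]) cube([34, 34, 453]);
translate([908, 197, 0]) cube([34, 34, 453]);
translate([464, 548, 0]) cube([34, 34, 453]);
translate([908, 548, 0]) cube([34, 34, 453]);
translate([464, 561, 489]) cube([478, 21, 311]);
translate([464, 197, 657]) cube([35, 364, 35]);
translate([907, 197, 657]) cube([35, 364, 35]);
translate([464, 197, 489]) cube([35, 35, 168]);
translate([907, 197, 489]) cube([35, 35, 168]);


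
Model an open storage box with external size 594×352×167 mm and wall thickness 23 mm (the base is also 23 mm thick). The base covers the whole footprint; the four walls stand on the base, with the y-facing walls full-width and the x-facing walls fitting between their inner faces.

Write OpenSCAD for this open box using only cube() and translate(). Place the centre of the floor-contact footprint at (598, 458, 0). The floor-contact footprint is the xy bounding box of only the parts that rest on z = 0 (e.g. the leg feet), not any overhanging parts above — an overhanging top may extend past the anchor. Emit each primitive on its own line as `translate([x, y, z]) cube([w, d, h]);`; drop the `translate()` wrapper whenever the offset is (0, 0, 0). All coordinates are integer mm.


translate([301, 282, 0]) cube([594, 352, 23]);
translate([301, 282, 23]) cube([594, 23, 144]);
translate([301, 611, 23]) cube([594, 23, 144]);
translate([301, 305, 23]) cube([23, 306, 144]);
translate([872, 305, 23]) cube([23, 306, 144]);


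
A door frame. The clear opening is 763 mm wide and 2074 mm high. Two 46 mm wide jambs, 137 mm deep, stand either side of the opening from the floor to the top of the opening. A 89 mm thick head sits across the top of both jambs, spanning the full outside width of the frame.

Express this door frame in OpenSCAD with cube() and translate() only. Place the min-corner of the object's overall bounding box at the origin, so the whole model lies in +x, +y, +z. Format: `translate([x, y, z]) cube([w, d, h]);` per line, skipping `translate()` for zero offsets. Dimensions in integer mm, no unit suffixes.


cube([46, 137, 2074]);
translate([809, 0, 0]) cube([46, 137, 2074]);
translate([0, 0, 2074]) cube([855, 137, 89]);


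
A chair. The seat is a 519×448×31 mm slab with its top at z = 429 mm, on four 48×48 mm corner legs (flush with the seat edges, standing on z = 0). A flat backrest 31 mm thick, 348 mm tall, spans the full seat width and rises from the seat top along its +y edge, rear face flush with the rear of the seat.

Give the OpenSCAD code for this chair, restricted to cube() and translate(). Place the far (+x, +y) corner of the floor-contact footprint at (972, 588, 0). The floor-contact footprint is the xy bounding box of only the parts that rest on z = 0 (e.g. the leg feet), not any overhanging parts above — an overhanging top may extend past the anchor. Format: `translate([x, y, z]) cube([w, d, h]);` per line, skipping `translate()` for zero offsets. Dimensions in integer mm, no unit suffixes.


translate([453, 140, 398]) cube([519, 448, 31]);
translate([453, 140, 0]) cube([48, 48, 398]);
translate([924, 140, 0]) cube([48, 48, 398]);
translate([453, 540, 0]) cube([48, 48, 398]);
translate([924, 540, 0]) cube([48, 48, 398]);
translate([453, 557, 429]) cube([519, 31, 348]);


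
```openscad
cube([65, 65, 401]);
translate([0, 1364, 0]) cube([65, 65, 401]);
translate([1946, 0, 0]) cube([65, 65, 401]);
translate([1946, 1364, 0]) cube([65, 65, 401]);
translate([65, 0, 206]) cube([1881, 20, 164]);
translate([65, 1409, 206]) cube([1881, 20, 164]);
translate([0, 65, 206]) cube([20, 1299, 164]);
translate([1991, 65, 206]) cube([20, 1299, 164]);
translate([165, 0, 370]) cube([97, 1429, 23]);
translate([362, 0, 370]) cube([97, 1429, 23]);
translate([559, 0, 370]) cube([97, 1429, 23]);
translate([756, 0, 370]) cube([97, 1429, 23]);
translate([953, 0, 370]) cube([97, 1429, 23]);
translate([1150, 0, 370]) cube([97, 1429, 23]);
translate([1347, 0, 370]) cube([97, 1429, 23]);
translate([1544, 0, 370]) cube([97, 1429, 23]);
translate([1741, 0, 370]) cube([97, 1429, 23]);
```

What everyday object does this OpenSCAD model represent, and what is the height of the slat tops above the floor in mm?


A bed frame. The slat-top height is 393 mm.

Four posts, four rails, and a row of slats — a bed frame. Slats sit on the rails at z = 206 + 164 = 370; with slat thickness 23, the top is 393 mm.


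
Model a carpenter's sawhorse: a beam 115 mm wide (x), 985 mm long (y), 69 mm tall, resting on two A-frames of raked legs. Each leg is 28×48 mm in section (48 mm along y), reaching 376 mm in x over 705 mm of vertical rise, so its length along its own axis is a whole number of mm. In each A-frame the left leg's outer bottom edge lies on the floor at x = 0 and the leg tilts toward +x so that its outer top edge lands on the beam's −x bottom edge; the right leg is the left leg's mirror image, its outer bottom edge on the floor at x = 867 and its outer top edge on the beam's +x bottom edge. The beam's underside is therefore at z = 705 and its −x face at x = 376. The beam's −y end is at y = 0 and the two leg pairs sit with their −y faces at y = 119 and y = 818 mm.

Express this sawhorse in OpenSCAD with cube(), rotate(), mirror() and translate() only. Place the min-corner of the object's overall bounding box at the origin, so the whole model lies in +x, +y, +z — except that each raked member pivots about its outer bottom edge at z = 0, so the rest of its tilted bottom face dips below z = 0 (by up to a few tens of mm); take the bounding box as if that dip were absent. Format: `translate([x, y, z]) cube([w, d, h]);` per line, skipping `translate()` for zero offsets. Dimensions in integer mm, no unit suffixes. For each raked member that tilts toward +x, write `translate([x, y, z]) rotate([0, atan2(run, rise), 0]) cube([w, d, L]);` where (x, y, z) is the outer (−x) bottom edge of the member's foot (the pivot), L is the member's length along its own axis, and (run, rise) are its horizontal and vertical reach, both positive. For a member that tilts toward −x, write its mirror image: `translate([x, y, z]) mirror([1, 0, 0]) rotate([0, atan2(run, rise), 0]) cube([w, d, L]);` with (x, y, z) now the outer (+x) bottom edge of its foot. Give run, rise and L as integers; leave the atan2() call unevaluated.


translate([376, 0, 705]) cube([115, 985, 69]);
translate([0, 119, 0]) rotate([0, atan2(376, 705), 0]) cube([28, 48, 799]);
translate([867, 119, 0]) mirror([1, 0, 0]) rotate([0, atan2(376, 705), 0]) cube([28, 48, 799]);
translate([0, 818, 0]) rotate([0, atan2(376, 705), 0]) cube([28, 48, 799]);
translate([867, 818, 0]) mirror([1, 0, 0]) rotate([0, atan2(376, 705), 0]) cube([28, 48, 799]);
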